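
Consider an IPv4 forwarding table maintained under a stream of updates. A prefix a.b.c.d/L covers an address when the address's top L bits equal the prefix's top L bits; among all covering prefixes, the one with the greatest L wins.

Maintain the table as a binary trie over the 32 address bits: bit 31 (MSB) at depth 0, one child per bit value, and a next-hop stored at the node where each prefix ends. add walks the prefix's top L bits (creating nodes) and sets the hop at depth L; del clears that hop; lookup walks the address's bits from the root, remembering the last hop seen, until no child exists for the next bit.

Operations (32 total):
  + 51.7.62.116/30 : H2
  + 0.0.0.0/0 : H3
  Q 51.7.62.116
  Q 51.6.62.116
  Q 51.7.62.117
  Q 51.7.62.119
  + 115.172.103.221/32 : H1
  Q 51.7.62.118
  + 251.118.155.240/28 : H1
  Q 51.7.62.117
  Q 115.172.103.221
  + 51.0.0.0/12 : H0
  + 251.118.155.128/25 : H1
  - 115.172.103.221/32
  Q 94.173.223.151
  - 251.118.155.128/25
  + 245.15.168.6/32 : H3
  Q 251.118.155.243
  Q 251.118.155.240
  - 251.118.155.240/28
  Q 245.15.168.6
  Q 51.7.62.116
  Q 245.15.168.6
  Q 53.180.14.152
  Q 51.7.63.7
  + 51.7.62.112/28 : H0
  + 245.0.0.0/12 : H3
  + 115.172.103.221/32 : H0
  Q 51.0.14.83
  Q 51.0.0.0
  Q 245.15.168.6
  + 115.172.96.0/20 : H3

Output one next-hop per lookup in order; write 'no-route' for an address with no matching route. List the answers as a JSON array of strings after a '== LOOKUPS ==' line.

Apply in order:
  + 51.7.62.116/30 (H2) depth=30
  + 0.0.0.0/0 (H3) depth=0
  ? 51.7.62.116  path d0:H3→d1:-→d2:-→d3:-→d4:-→d5:-→d6:-→d7:-→d8:-→d9:-→d10:-→d11:-→d12:-→d13:-→d14:-→d15:-→d16:-→d17:-→d18:-→d19:-→d20:-→d21:-→d22:-→d23:-→d24:-→d25:-→d26:-→d27:-→d28:-→d29:-→d30:H2  best=H2
  ? 51.6.62.116  path d0:H3→d1:-→d2:-→d3:-→d4:-→d5:-→d6:-→d7:-→d8:-→d9:-→d10:-→d11:-→d12:-→d13:-→d14:-→d15:-  best=H3
  ? 51.7.62.117  path d0:H3→d1:-→d2:-→d3:-→d4:-→d5:-→d6:-→d7:-→d8:-→d9:-→d10:-→d11:-→d12:-→d13:-→d14:-→d15:-→d16:-→d17:-→d18:-→d19:-→d20:-→d21:-→d22:-→d23:-→d24:-→d25:-→d26:-→d27:-→d28:-→d29:-→d30:H2  best=H2
  ? 51.7.62.119  path d0:H3→d1:-→d2:-→d3:-→d4:-→d5:-→d6:-→d7:-→d8:-→d9:-→d10:-→d11:-→d12:-→d13:-→d14:-→d15:-→d16:-→d17:-→d18:-→d19:-→d20:-→d21:-→d22:-→d23:-→d24:-→d25:-→d26:-→d27:-→d28:-→d29:-→d30:H2  best=H2
  + 115.172.103.221/32 (H1) depth=32
  ? 51.7.62.118  path d0:H3→d1:-→d2:-→d3:-→d4:-→d5:-→d6:-→d7:-→d8:-→d9:-→d10:-→d11:-→d12:-→d13:-→d14:-→d15:-→d16:-→d17:-→d18:-→d19:-→d20:-→d21:-→d22:-→d23:-→d24:-→d25:-→d26:-→d27:-→d28:-→d29:-→d30:H2  best=H2
  + 251.118.155.240/28 (H1) depth=28
  ? 51.7.62.117  path d0:H3→d1:-→d2:-→d3:-→d4:-→d5:-→d6:-→d7:-→d8:-→d9:-→d10:-→d11:-→d12:-→d13:-→d14:-→d15:-→d16:-→d17:-→d18:-→d19:-→d20:-→d21:-→d22:-→d23:-→d24:-→d25:-→d26:-→d27:-→d28:-→d29:-→d30:H2  best=H2
  ? 115.172.103.221  path d0:H3→d1:-→d2:-→d3:-→d4:-→d5:-→d6:-→d7:-→d8:-→d9:-→d10:-→d11:-→d12:-→d13:-→d14:-→d15:-→d16:-→d17:-→d18:-→d19:-→d20:-→d21:-→d22:-→d23:-→d24:-→d25:-→d26:-→d27:-→d28:-→d29:-→d30:-→d31:-→d32:H1  best=H1
  + 51.0.0.0/12 (H0) depth=12
  + 251.118.155.128/25 (H1) depth=25
  del 115.172.103.221/32 (clear depth 32)
  ? 94.173.223.151  path d0:H3→d1:-→d2:-  best=H3
  del 251.118.155.128/25 (clear depth 25)
  + 245.15.168.6/32 (H3) depth=32
  ? 251.118.155.243  path d0:H3→d1:-→d2:-→d3:-→d4:-→d5:-→d6:-→d7:-→d8:-→d9:-→d10:-→d11:-→d12:-→d13:-→d14:-→d15:-→d16:-→d17:-→d18:-→d19:-→d20:-→d21:-→d22:-→d23:-→d24:-→d25:-→d26:-→d27:-→d28:H1  best=H1
  ? 251.118.155.240  path d0:H3→d1:-→d2:-→d3:-→d4:-→d5:-→d6:-→d7:-→d8:-→d9:-→d10:-→d11:-→d12:-→d13:-→d14:-→d15:-→d16:-→d17:-→d18:-→d19:-→d20:-→d21:-→d22:-→d23:-→d24:-→d25:-→d26:-→d27:-→d28:H1  best=H1
  del 251.118.155.240/28 (clear depth 28)
  ? 245.15.168.6  path d0:H3→d1:-→d2:-→d3:-→d4:-→d5:-→d6:-→d7:-→d8:-→d9:-→d10:-→d11:-→d12:-→d13:-→d14:-→d15:-→d16:-→d17:-→d18:-→d19:-→d20:-→d21:-→d22:-→d23:-→d24:-→d25:-→d26:-→d27:-→d28:-→d29:-→d30:-→d31:-→d32:H3  best=H3
  ? 51.7.62.116  path d0:H3→d1:-→d2:-→d3:-→d4:-→d5:-→d6:-→d7:-→d8:-→d9:-→d10:-→d11:-→d12:H0→d13:-→d14:-→d15:-→d16:-→d17:-→d18:-→d19:-→d20:-→d21:-→d22:-→d23:-→d24:-→d25:-→d26:-→d27:-→d28:-→d29:-→d30:H2  best=H2
  ? 245.15.168.6  path d0:H3→d1:-→d2:-→d3:-→d4:-→d5:-→d6:-→d7:-→d8:-→d9:-→d10:-→d11:-→d12:-→d13:-→d14:-→d15:-→d16:-→d17:-→d18:-→d19:-→d20:-→d21:-→d22:-→d23:-→d24:-→d25:-→d26:-→d27:-→d28:-→d29:-→d30:-→d31:-→d32:H3  best=H3
  ? 53.180.14.152  path d0:H3→d1:-→d2:-→d3:-→d4:-→d5:-  best=H3
  ? 51.7.63.7  path d0:H3→d1:-→d2:-→d3:-→d4:-→d5:-→d6:-→d7:-→d8:-→d9:-→d10:-→d11:-→d12:H0→d13:-→d14:-→d15:-→d16:-→d17:-→d18:-→d19:-→d20:-→d21:-→d22:-→d23:-  best=H0
  + 51.7.62.112/28 (H0) depth=28
  + 245.0.0.0/12 (H3) depth=12
  + 115.172.103.221/32 (H0) depth=32
  ? 51.0.14.83  path d0:H3→d1:-→d2:-→d3:-→d4:-→d5:-→d6:-→d7:-→d8:-→d9:-→d10:-→d11:-→d12:H0→d13:-  best=H0
  ? 51.0.0.0  path d0:H3→d1:-→d2:-→d3:-→d4:-→d5:-→d6:-→d7:-→d8:-→d9:-→d10:-→d11:-→d12:H0→d13:-  best=H0
  ? 245.15.168.6  path d0:H3→d1:-→d2:-→d3:-→d4:-→d5:-→d6:-→d7:-→d8:-→d9:-→d10:-→d11:-→d12:H3→d13:-→d14:-→d15:-→d16:-→d17:-→d18:-→d19:-→d20:-→d21:-→d22:-→d23:-→d24:-→d25:-→d26:-→d27:-→d28:-→d29:-→d30:-→d31:-→d32:H3  best=H3
  + 115.172.96.0/20 (H3) depth=20

== LOOKUPS ==
["H2","H3","H2","H2","H2","H2","H1","H3","H1","H1","H3","H2","H3","H3","H0","H0","H0","H3"]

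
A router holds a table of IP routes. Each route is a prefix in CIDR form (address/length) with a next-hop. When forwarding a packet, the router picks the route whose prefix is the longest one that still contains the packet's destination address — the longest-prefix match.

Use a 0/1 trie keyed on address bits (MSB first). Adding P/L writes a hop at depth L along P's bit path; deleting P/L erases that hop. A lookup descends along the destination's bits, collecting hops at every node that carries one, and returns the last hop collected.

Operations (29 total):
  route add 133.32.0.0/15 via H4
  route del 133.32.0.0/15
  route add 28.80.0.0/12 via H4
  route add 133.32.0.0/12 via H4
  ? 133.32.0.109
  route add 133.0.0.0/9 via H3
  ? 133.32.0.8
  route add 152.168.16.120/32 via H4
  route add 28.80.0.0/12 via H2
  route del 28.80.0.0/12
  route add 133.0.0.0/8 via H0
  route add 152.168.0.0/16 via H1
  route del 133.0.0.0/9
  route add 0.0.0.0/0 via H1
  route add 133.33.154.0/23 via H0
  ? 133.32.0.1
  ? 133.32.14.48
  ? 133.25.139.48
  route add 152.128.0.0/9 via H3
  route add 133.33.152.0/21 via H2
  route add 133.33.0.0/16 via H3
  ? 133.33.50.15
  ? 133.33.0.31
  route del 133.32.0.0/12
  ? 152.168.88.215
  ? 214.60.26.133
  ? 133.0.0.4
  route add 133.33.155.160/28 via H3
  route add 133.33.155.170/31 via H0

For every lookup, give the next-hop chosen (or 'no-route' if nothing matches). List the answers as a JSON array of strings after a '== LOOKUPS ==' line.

Process each operation:
  add 133.32.0.0/15 -> H4 at depth 15
  del 133.32.0.0/15 (clear depth 15)
  add 28.80.0.0/12 -> H4 at depth 12
  add 133.32.0.0/12 -> H4 at depth 12
  ? 133.32.0.109  path d0:-→d1:-→d2:-→d3:-→d4:-→d5:-→d6:-→d7:-→d8:-→d9:-→d10:-→d11:-→d12:H4→d13:-→d14:-→d15:-  best=H4
  add 133.0.0.0/9 -> H3 at depth 9
  ? 133.32.0.8  path d0:-→d1:-→d2:-→d3:-→d4:-→d5:-→d6:-→d7:-→d8:-→d9:H3→d10:-→d11:-→d12:H4→d13:-→d14:-→d15:-  best=H4
  add 152.168.16.120/32 -> H4 at depth 32
  add 28.80.0.0/12 -> H2 at depth 12
  del 28.80.0.0/12 (clear depth 12)
  add 133.0.0.0/8 -> H0 at depth 8
  add 152.168.0.0/16 -> H1 at depth 16
  del 133.0.0.0/9 (clear depth 9)
  add 0.0.0.0/0 -> H1 at depth 0
  add 133.33.154.0/23 -> H0 at depth 23
  ? 133.32.0.1  path d0:H1→d1:-→d2:-→d3:-→d4:-→d5:-→d6:-→d7:-→d8:H0→d9:-→d10:-→d11:-→d12:H4→d13:-→d14:-→d15:-  best=H4
  ? 133.32.14.48  path d0:H1→d1:-→d2:-→d3:-→d4:-→d5:-→d6:-→d7:-→d8:H0→d9:-→d10:-→d11:-→d12:H4→d13:-→d14:-→d15:-  best=H4
  ? 133.25.139.48  path d0:H1→d1:-→d2:-→d3:-→d4:-→d5:-→d6:-→d7:-→d8:H0→d9:-→d10:-  best=H0
  add 152.128.0.0/9 -> H3 at depth 9
  add 133.33.152.0/21 -> H2 at depth 21
  add 133.33.0.0/16 -> H3 at depth 16
  ? 133.33.50.15  path d0:H1→d1:-→d2:-→d3:-→d4:-→d5:-→d6:-→d7:-→d8:H0→d9:-→d10:-→d11:-→d12:H4→d13:-→d14:-→d15:-→d16:H3  best=H3
  ? 133.33.0.31  path d0:H1→d1:-→d2:-→d3:-→d4:-→d5:-→d6:-→d7:-→d8:H0→d9:-→d10:-→d11:-→d12:H4→d13:-→d14:-→d15:-→d16:H3  best=H3
  del 133.32.0.0/12 (clear depth 12)
  ? 152.168.88.215  path d0:H1→d1:-→d2:-→d3:-→d4:-→d5:-→d6:-→d7:-→d8:-→d9:H3→d10:-→d11:-→d12:-→d13:-→d14:-→d15:-→d16:H1→d17:-  best=H1
  ? 214.60.26.133  path d0:H1→d1:-  best=H1
  ? 133.0.0.4  path d0:H1→d1:-→d2:-→d3:-→d4:-→d5:-→d6:-→d7:-→d8:H0→d9:-→d10:-  best=H0
  add 133.33.155.160/28 -> H3 at depth 28
  add 133.33.155.170/31 -> H0 at depth 31

== LOOKUPS ==
["H4","H4","H4","H4","H0","H3","H3","H1","H1","H0"]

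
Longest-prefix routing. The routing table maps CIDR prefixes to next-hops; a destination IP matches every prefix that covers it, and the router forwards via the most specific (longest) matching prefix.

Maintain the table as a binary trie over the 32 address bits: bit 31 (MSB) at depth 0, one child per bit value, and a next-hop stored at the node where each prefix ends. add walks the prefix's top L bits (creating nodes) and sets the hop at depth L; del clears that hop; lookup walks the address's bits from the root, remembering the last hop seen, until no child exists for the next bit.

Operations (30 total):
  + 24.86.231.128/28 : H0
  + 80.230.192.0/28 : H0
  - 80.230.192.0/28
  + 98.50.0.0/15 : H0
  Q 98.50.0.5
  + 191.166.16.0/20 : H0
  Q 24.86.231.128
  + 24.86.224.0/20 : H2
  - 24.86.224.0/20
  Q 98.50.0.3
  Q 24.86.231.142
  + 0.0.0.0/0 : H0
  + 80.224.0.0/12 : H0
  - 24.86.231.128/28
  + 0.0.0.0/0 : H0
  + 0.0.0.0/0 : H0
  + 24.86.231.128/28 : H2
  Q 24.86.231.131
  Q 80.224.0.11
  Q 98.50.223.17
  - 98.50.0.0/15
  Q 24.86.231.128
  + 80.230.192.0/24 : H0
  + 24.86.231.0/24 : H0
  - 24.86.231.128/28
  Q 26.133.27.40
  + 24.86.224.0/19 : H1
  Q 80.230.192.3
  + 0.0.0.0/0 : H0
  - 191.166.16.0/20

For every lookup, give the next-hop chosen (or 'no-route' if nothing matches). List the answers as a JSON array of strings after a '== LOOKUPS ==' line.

Trace:
  add 24.86.231.128/28 -> H0 at depth 28
  add 80.230.192.0/28 -> H0 at depth 28
  - 80.230.192.0/28 clear@28
  add 98.50.0.0/15 -> H0 at depth 15
  Q 98.50.0.5: descend 011000100011001 ; hops seen [H0] ; pick H0
  add 191.166.16.0/20 -> H0 at depth 20
  Q 24.86.231.128: descend 0001100001010110111001111000 ; hops seen [H0] ; pick H0
  add 24.86.224.0/20 -> H2 at depth 20
  - 24.86.224.0/20 clear@20
  Q 98.50.0.3: descend 011000100011001 ; hops seen [H0] ; pick H0
  Q 24.86.231.142: descend 0001100001010110111001111000 ; hops seen [H0] ; pick H0
  add 0.0.0.0/0 -> H0 at depth 0
  add 80.224.0.0/12 -> H0 at depth 12
  - 24.86.231.128/28 clear@28
  add 0.0.0.0/0 -> H0 at depth 0
  add 0.0.0.0/0 -> H0 at depth 0
  add 24.86.231.128/28 -> H2 at depth 28
  Q 24.86.231.131: descend 0001100001010110111001111000 ; hops seen [H0,H2] ; pick H2
  Q 80.224.0.11: descend 0101000011100 ; hops seen [H0,H0] ; pick H0
  Q 98.50.223.17: descend 011000100011001 ; hops seen [H0,H0] ; pick H0
  - 98.50.0.0/15 clear@15
  Q 24.86.231.128: descend 0001100001010110111001111000 ; hops seen [H0,H2] ; pick H2
  add 80.230.192.0/24 -> H0 at depth 24
  add 24.86.231.0/24 -> H0 at depth 24
  - 24.86.231.128/28 clear@28
  Q 26.133.27.40: descend 000110 ; hops seen [H0] ; pick H0
  add 24.86.224.0/19 -> H1 at depth 19
  Q 80.230.192.3: descend 0101000011100110110000000000 ; hops seen [H0,H0,H0] ; pick H0
  add 0.0.0.0/0 -> H0 at depth 0
  - 191.166.16.0/20 clear@20

== LOOKUPS ==
["H0","H0","H0","H0","H2","H0","H0","H2","H0","H0"]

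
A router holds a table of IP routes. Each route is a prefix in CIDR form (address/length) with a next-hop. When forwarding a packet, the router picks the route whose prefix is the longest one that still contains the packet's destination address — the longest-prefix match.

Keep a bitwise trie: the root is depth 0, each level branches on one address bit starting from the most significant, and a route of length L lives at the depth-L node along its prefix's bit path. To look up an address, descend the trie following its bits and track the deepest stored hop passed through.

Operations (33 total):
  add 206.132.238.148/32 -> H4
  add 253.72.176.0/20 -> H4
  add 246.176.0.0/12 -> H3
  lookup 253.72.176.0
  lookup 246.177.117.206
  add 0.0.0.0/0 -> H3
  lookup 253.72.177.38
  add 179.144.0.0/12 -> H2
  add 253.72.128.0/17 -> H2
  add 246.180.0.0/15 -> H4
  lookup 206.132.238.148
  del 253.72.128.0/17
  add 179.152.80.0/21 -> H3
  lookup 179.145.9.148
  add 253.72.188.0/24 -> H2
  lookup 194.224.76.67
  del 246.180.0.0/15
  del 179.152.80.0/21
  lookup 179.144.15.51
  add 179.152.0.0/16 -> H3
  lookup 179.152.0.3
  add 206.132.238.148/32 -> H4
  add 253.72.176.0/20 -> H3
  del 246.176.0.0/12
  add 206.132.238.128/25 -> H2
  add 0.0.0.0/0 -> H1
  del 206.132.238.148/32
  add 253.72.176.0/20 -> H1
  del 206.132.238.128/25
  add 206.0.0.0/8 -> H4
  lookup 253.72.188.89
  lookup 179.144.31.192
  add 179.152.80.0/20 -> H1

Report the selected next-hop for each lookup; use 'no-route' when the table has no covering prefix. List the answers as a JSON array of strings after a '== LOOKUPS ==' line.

Trace:
  + 206.132.238.148/32 (H4) depth=32
  + 253.72.176.0/20 (H4) depth=20
  + 246.176.0.0/12 (H3) depth=12
  Q 253.72.176.0: descend 11111101010010001011 ; hops seen [H4] ; pick H4
  Q 246.177.117.206: descend 111101101011 ; hops seen [H3] ; pick H3
  + 0.0.0.0/0 (H3) depth=0
  Q 253.72.177.38: descend 11111101010010001011 ; hops seen [H3,H4] ; pick H4
  + 179.144.0.0/12 (H2) depth=12
  + 253.72.128.0/17 (H2) depth=17
  + 246.180.0.0/15 (H4) depth=15
  Q 206.132.238.148: descend 11001110100001001110111010010100 ; hops seen [H3,H4] ; pick H4
  - 253.72.128.0/17 clear@17
  + 179.152.80.0/21 (H3) depth=21
  Q 179.145.9.148: descend 101100111001 ; hops seen [H3,H2] ; pick H2
  + 253.72.188.0/24 (H2) depth=24
  Q 194.224.76.67: descend 1100 ; hops seen [H3] ; pick H3
  - 246.180.0.0/15 clear@15
  - 179.152.80.0/21 clear@21
  Q 179.144.15.51: descend 101100111001 ; hops seen [H3,H2] ; pick H2
  + 179.152.0.0/16 (H3) depth=16
  Q 179.152.0.3: descend 10110011100110000 ; hops seen [H3,H2,H3] ; pick H3
  + 206.132.238.148/32 (H4) depth=32
  + 253.72.176.0/20 (H3) depth=20
  - 246.176.0.0/12 clear@12
  + 206.132.238.128/25 (H2) depth=25
  + 0.0.0.0/0 (H1) depth=0
  - 206.132.238.148/32 clear@32
  + 253.72.176.0/20 (H1) depth=20
  - 206.132.238.128/25 clear@25
  + 206.0.0.0/8 (H4) depth=8
  Q 253.72.188.89: descend 111111010100100010111100 ; hops seen [H1,H1,H2] ; pick H2
  Q 179.144.31.192: descend 101100111001 ; hops seen [H1,H2] ; pick H2
  + 179.152.80.0/20 (H1) depth=20

== LOOKUPS ==
["H4","H3","H4","H4","H2","H3","H2","H3","H2","H2"]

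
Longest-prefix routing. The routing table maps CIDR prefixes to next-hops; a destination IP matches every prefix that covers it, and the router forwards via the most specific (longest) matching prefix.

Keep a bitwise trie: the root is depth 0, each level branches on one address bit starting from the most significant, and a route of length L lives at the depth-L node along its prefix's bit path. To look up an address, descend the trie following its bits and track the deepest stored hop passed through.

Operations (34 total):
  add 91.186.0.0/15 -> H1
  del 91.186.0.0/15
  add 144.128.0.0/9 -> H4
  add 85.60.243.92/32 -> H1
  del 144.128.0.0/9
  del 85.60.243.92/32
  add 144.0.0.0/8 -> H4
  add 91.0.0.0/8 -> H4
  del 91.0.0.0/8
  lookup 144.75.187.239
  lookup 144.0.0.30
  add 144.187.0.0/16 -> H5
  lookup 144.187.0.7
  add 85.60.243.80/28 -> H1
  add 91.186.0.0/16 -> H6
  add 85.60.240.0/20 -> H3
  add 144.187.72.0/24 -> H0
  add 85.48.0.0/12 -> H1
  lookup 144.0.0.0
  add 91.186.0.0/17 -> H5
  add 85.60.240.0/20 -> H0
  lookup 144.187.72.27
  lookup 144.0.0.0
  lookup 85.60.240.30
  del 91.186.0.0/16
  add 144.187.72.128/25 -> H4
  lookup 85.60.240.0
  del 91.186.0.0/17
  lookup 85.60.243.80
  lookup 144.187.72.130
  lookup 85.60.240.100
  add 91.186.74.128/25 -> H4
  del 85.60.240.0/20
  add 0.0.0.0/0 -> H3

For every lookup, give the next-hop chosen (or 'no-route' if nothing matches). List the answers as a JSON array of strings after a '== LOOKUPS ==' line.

Process each operation:
  add 91.186.0.0/15 -> H1 at depth 15
  - 91.186.0.0/15 clear@15
  add 144.128.0.0/9 -> H4 at depth 9
  add 85.60.243.92/32 -> H1 at depth 32
  - 144.128.0.0/9 clear@9
  - 85.60.243.92/32 clear@32
  add 144.0.0.0/8 -> H4 at depth 8
  add 91.0.0.0/8 -> H4 at depth 8
  - 91.0.0.0/8 clear@8
  lookup 144.75.187.239: bits 10010000 walk d0:-→d1:-→d2:-→d3:-→d4:-→d5:-→d6:-→d7:-→d8:H4 -> H4
  lookup 144.0.0.30: bits 10010000 walk d0:-→d1:-→d2:-→d3:-→d4:-→d5:-→d6:-→d7:-→d8:H4 -> H4
  add 144.187.0.0/16 -> H5 at depth 16
  lookup 144.187.0.7: bits 1001000010111011 walk d0:-→d1:-→d2:-→d3:-→d4:-→d5:-→d6:-→d7:-→d8:H4→d9:-→d10:-→d11:-→d12:-→d13:-→d14:-→d15:-→d16:H5 -> H5
  add 85.60.243.80/28 -> H1 at depth 28
  add 91.186.0.0/16 -> H6 at depth 16
  add 85.60.240.0/20 -> H3 at depth 20
  add 144.187.72.0/24 -> H0 at depth 24
  add 85.48.0.0/12 -> H1 at depth 12
  lookup 144.0.0.0: bits 10010000 walk d0:-→d1:-→d2:-→d3:-→d4:-→d5:-→d6:-→d7:-→d8:H4 -> H4
  add 91.186.0.0/17 -> H5 at depth 17
  add 85.60.240.0/20 -> H0 at depth 20
  lookup 144.187.72.27: bits 100100001011101101001000 walk d0:-→d1:-→d2:-→d3:-→d4:-→d5:-→d6:-→d7:-→d8:H4→d9:-→d10:-→d11:-→d12:-→d13:-→d14:-→d15:-→d16:H5→d17:-→d18:-→d19:-→d20:-→d21:-→d22:-→d23:-→d24:H0 -> H0
  lookup 144.0.0.0: bits 10010000 walk d0:-→d1:-→d2:-→d3:-→d4:-→d5:-→d6:-→d7:-→d8:H4 -> H4
  lookup 85.60.240.30: bits 0101010100111100111100 walk d0:-→d1:-→d2:-→d3:-→d4:-→d5:-→d6:-→d7:-→d8:-→d9:-→d10:-→d11:-→d12:H1→d13:-→d14:-→d15:-→d16:-→d17:-→d18:-→d19:-→d20:H0→d21:-→d22:- -> H0
  - 91.186.0.0/16 clear@16
  add 144.187.72.128/25 -> H4 at depth 25
  lookup 85.60.240.0: bits 0101010100111100111100 walk d0:-→d1:-→d2:-→d3:-→d4:-→d5:-→d6:-→d7:-→d8:-→d9:-→d10:-→d11:-→d12:H1→d13:-→d14:-→d15:-→d16:-→d17:-→d18:-→d19:-→d20:H0→d21:-→d22:- -> H0
  - 91.186.0.0/17 clear@17
  lookup 85.60.243.80: bits 0101010100111100111100110101 walk d0:-→d1:-→d2:-→d3:-→d4:-→d5:-→d6:-→d7:-→d8:-→d9:-→d10:-→d11:-→d12:H1→d13:-→d14:-→d15:-→d16:-→d17:-→d18:-→d19:-→d20:H0→d21:-→d22:-→d23:-→d24:-→d25:-→d26:-→d27:-→d28:H1 -> H1
  lookup 144.187.72.130: bits 1001000010111011010010001 walk d0:-→d1:-→d2:-→d3:-→d4:-→d5:-→d6:-→d7:-→d8:H4→d9:-→d10:-→d11:-→d12:-→d13:-→d14:-→d15:-→d16:H5→d17:-→d18:-→d19:-→d20:-→d21:-→d22:-→d23:-→d24:H0→d25:H4 -> H4
  lookup 85.60.240.100: bits 0101010100111100111100 walk d0:-→d1:-→d2:-→d3:-→d4:-→d5:-→d6:-→d7:-→d8:-→d9:-→d10:-→d11:-→d12:H1→d13:-→d14:-→d15:-→d16:-→d17:-→d18:-→d19:-→d20:H0→d21:-→d22:- -> H0
  add 91.186.74.128/25 -> H4 at depth 25
  - 85.60.240.0/20 clear@20
  add 0.0.0.0/0 -> H3 at depth 0

== LOOKUPS ==
["H4","H4","H5","H4","H0","H4","H0","H0","H1","H4","H0"]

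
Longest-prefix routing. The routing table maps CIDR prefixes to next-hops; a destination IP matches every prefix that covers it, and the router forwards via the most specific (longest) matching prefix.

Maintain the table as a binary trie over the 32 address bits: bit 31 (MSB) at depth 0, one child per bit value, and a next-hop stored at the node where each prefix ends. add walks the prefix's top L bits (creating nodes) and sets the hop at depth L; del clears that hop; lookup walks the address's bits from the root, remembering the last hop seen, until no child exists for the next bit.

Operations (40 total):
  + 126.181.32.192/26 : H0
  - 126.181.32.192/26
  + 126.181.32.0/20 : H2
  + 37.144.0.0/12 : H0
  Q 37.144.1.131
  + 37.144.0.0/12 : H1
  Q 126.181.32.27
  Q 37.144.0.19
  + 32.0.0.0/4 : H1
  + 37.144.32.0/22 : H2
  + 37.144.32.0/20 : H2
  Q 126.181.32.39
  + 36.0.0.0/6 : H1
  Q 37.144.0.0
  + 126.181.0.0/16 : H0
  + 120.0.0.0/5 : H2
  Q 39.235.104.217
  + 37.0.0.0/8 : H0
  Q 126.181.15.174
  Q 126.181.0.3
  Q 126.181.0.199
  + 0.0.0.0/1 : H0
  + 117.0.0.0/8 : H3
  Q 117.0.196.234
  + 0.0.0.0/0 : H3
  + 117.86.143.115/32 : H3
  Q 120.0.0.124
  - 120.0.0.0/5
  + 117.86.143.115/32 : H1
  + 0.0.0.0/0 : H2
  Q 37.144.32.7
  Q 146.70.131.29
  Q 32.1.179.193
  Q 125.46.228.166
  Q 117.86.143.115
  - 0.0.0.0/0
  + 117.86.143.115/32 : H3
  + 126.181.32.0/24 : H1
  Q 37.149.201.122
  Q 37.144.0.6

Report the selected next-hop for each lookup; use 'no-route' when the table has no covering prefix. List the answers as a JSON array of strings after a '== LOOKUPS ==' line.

Apply in order:
  add 126.181.32.192/26 -> H0 at depth 26
  - 126.181.32.192/26 clear@26
  add 126.181.32.0/20 -> H2 at depth 20
  add 37.144.0.0/12 -> H0 at depth 12
  ? 37.144.1.131  path d0:-→d1:-→d2:-→d3:-→d4:-→d5:-→d6:-→d7:-→d8:-→d9:-→d10:-→d11:-→d12:H0  best=H0
  add 37.144.0.0/12 -> H1 at depth 12
  ? 126.181.32.27  path d0:-→d1:-→d2:-→d3:-→d4:-→d5:-→d6:-→d7:-→d8:-→d9:-→d10:-→d11:-→d12:-→d13:-→d14:-→d15:-→d16:-→d17:-→d18:-→d19:-→d20:H2→d21:-→d22:-→d23:-→d24:-  best=H2
  ? 37.144.0.19  path d0:-→d1:-→d2:-→d3:-→d4:-→d5:-→d6:-→d7:-→d8:-→d9:-→d10:-→d11:-→d12:H1  best=H1
  add 32.0.0.0/4 -> H1 at depth 4
  add 37.144.32.0/22 -> H2 at depth 22
  add 37.144.32.0/20 -> H2 at depth 20
  ? 126.181.32.39  path d0:-→d1:-→d2:-→d3:-→d4:-→d5:-→d6:-→d7:-→d8:-→d9:-→d10:-→d11:-→d12:-→d13:-→d14:-→d15:-→d16:-→d17:-→d18:-→d19:-→d20:H2→d21:-→d22:-→d23:-→d24:-  best=H2
  add 36.0.0.0/6 -> H1 at depth 6
  ? 37.144.0.0  path d0:-→d1:-→d2:-→d3:-→d4:H1→d5:-→d6:H1→d7:-→d8:-→d9:-→d10:-→d11:-→d12:H1→d13:-→d14:-→d15:-→d16:-→d17:-→d18:-  best=H1
  add 126.181.0.0/16 -> H0 at depth 16
  add 120.0.0.0/5 -> H2 at depth 5
  ? 39.235.104.217  path d0:-→d1:-→d2:-→d3:-→d4:H1→d5:-→d6:H1  best=H1
  add 37.0.0.0/8 -> H0 at depth 8
  ? 126.181.15.174  path d0:-→d1:-→d2:-→d3:-→d4:-→d5:H2→d6:-→d7:-→d8:-→d9:-→d10:-→d11:-→d12:-→d13:-→d14:-→d15:-→d16:H0→d17:-→d18:-  best=H0
  ? 126.181.0.3  path d0:-→d1:-→d2:-→d3:-→d4:-→d5:H2→d6:-→d7:-→d8:-→d9:-→d10:-→d11:-→d12:-→d13:-→d14:-→d15:-→d16:H0→d17:-→d18:-  best=H0
  ? 126.181.0.199  path d0:-→d1:-→d2:-→d3:-→d4:-→d5:H2→d6:-→d7:-→d8:-→d9:-→d10:-→d11:-→d12:-→d13:-→d14:-→d15:-→d16:H0→d17:-→d18:-  best=H0
  add 0.0.0.0/1 -> H0 at depth 1
  add 117.0.0.0/8 -> H3 at depth 8
  ? 117.0.196.234  path d0:-→d1:H0→d2:-→d3:-→d4:-→d5:-→d6:-→d7:-→d8:H3  best=H3
  add 0.0.0.0/0 -> H3 at depth 0
  add 117.86.143.115/32 -> H3 at depth 32
  ? 120.0.0.124  path d0:H3→d1:H0→d2:-→d3:-→d4:-→d5:H2  best=H2
  - 120.0.0.0/5 clear@5
  add 117.86.143.115/32 -> H1 at depth 32
  add 0.0.0.0/0 -> H2 at depth 0
  ? 37.144.32.7  path d0:H2→d1:H0→d2:-→d3:-→d4:H1→d5:-→d6:H1→d7:-→d8:H0→d9:-→d10:-→d11:-→d12:H1→d13:-→d14:-→d15:-→d16:-→d17:-→d18:-→d19:-→d20:H2→d21:-→d22:H2  best=H2
  ? 146.70.131.29  path d0:H2  best=H2
  ? 32.1.179.193  path d0:H2→d1:H0→d2:-→d3:-→d4:H1→d5:-  best=H1
  ? 125.46.228.166  path d0:H2→d1:H0→d2:-→d3:-→d4:-→d5:-→d6:-  best=H0
  ? 117.86.143.115  path d0:H2→d1:H0→d2:-→d3:-→d4:-→d5:-→d6:-→d7:-→d8:H3→d9:-→d10:-→d11:-→d12:-→d13:-→d14:-→d15:-→d16:-→d17:-→d18:-→d19:-→d20:-→d21:-→d22:-→d23:-→d24:-→d25:-→d26:-→d27:-→d28:-→d29:-→d30:-→d31:-→d32:H1  best=H1
  - 0.0.0.0/0 clear@0
  add 117.86.143.115/32 -> H3 at depth 32
  add 126.181.32.0/24 -> H1 at depth 24
  ? 37.149.201.122  path d0:-→d1:H0→d2:-→d3:-→d4:H1→d5:-→d6:H1→d7:-→d8:H0→d9:-→d10:-→d11:-→d12:H1→d13:-  best=H1
  ? 37.144.0.6  path d0:-→d1:H0→d2:-→d3:-→d4:H1→d5:-→d6:H1→d7:-→d8:H0→d9:-→d10:-→d11:-→d12:H1→d13:-→d14:-→d15:-→d16:-→d17:-→d18:-  best=H1

== LOOKUPS ==
["H0","H2","H1","H2","H1","H1","H0","H0","H0","H3","H2","H2","H2","H1","H0","H1","H1","H1"]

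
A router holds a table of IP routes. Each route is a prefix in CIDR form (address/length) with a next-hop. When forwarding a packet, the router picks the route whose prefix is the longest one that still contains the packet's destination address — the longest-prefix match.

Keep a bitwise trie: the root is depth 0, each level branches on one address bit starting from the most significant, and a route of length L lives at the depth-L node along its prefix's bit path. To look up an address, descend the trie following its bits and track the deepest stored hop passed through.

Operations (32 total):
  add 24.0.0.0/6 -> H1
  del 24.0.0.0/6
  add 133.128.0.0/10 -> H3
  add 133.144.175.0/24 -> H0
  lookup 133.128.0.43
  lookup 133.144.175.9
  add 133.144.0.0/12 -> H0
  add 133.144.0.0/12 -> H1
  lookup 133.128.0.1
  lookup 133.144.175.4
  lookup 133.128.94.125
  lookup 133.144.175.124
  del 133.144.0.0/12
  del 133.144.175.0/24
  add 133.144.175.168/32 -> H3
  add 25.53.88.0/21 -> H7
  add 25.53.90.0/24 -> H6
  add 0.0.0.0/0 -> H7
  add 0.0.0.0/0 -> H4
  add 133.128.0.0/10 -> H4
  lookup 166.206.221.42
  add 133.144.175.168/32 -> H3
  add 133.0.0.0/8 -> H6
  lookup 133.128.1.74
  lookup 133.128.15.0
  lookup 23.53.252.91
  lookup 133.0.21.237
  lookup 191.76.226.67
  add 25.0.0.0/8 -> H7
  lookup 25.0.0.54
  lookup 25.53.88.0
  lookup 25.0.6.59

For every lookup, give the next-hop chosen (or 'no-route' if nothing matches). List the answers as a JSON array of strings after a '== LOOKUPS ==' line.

Trace:
  add 24.0.0.0/6 -> H1 at depth 6
  del 24.0.0.0/6 (clear depth 6)
  add 133.128.0.0/10 -> H3 at depth 10
  add 133.144.175.0/24 -> H0 at depth 24
  lookup 133.128.0.43: bits 10000101100 walk d0:-→d1:-→d2:-→d3:-→d4:-→d5:-→d6:-→d7:-→d8:-→d9:-→d10:H3→d11:- -> H3
  lookup 133.144.175.9: bits 100001011001000010101111 walk d0:-→d1:-→d2:-→d3:-→d4:-→d5:-→d6:-→d7:-→d8:-→d9:-→d10:H3→d11:-→d12:-→d13:-→d14:-→d15:-→d16:-→d17:-→d18:-→d19:-→d20:-→d21:-→d22:-→d23:-→d24:H0 -> H0
  add 133.144.0.0/12 -> H0 at depth 12
  add 133.144.0.0/12 -> H1 at depth 12
  lookup 133.128.0.1: bits 10000101100 walk d0:-→d1:-→d2:-→d3:-→d4:-→d5:-→d6:-→d7:-→d8:-→d9:-→d10:H3→d11:- -> H3
  lookup 133.144.175.4: bits 100001011001000010101111 walk d0:-→d1:-→d2:-→d3:-→d4:-→d5:-→d6:-→d7:-→d8:-→d9:-→d10:H3→d11:-→d12:H1→d13:-→d14:-→d15:-→d16:-→d17:-→d18:-→d19:-→d20:-→d21:-→d22:-→d23:-→d24:H0 -> H0
  lookup 133.128.94.125: bits 10000101100 walk d0:-→d1:-→d2:-→d3:-→d4:-→d5:-→d6:-→d7:-→d8:-→d9:-→d10:H3→d11:- -> H3
  lookup 133.144.175.124: bits 100001011001000010101111 walk d0:-→d1:-→d2:-→d3:-→d4:-→d5:-→d6:-→d7:-→d8:-→d9:-→d10:H3→d11:-→d12:H1→d13:-→d14:-→d15:-→d16:-→d17:-→d18:-→d19:-→d20:-→d21:-→d22:-→d23:-→d24:H0 -> H0
  del 133.144.0.0/12 (clear depth 12)
  del 133.144.175.0/24 (clear depth 24)
  add 133.144.175.168/32 -> H3 at depth 32
  add 25.53.88.0/21 -> H7 at depth 21
  add 25.53.90.0/24 -> H6 at depth 24
  add 0.0.0.0/0 -> H7 at depth 0
  add 0.0.0.0/0 -> H4 at depth 0
  add 133.128.0.0/10 -> H4 at depth 10
  lookup 166.206.221.42: bits 10 walk d0:H4→d1:-→d2:- -> H4
  add 133.144.175.168/32 -> H3 at depth 32
  add 133.0.0.0/8 -> H6 at depth 8
  lookup 133.128.1.74: bits 10000101100 walk d0:H4→d1:-→d2:-→d3:-→d4:-→d5:-→d6:-→d7:-→d8:H6→d9:-→d10:H4→d11:- -> H4
  lookup 133.128.15.0: bits 10000101100 walk d0:H4→d1:-→d2:-→d3:-→d4:-→d5:-→d6:-→d7:-→d8:H6→d9:-→d10:H4→d11:- -> H4
  lookup 23.53.252.91: bits 0001 walk d0:H4→d1:-→d2:-→d3:-→d4:- -> H4
  lookup 133.0.21.237: bits 10000101 walk d0:H4→d1:-→d2:-→d3:-→d4:-→d5:-→d6:-→d7:-→d8:H6 -> H6
  lookup 191.76.226.67: bits 10 walk d0:H4→d1:-→d2:- -> H4
  add 25.0.0.0/8 -> H7 at depth 8
  lookup 25.0.0.54: bits 0001100100 walk d0:H4→d1:-→d2:-→d3:-→d4:-→d5:-→d6:-→d7:-→d8:H7→d9:-→d10:- -> H7
  lookup 25.53.88.0: bits 0001100100110101010110 walk d0:H4→d1:-→d2:-→d3:-→d4:-→d5:-→d6:-→d7:-→d8:H7→d9:-→d10:-→d11:-→d12:-→d13:-→d14:-→d15:-→d16:-→d17:-→d18:-→d19:-→d20:-→d21:H7→d22:- -> H7
  lookup 25.0.6.59: bits 0001100100 walk d0:H4→d1:-→d2:-→d3:-→d4:-→d5:-→d6:-→d7:-→d8:H7→d9:-→d10:- -> H7

== LOOKUPS ==
["H3","H0","H3","H0","H3","H0","H4","H4","H4","H4","H6","H4","H7","H7","H7"]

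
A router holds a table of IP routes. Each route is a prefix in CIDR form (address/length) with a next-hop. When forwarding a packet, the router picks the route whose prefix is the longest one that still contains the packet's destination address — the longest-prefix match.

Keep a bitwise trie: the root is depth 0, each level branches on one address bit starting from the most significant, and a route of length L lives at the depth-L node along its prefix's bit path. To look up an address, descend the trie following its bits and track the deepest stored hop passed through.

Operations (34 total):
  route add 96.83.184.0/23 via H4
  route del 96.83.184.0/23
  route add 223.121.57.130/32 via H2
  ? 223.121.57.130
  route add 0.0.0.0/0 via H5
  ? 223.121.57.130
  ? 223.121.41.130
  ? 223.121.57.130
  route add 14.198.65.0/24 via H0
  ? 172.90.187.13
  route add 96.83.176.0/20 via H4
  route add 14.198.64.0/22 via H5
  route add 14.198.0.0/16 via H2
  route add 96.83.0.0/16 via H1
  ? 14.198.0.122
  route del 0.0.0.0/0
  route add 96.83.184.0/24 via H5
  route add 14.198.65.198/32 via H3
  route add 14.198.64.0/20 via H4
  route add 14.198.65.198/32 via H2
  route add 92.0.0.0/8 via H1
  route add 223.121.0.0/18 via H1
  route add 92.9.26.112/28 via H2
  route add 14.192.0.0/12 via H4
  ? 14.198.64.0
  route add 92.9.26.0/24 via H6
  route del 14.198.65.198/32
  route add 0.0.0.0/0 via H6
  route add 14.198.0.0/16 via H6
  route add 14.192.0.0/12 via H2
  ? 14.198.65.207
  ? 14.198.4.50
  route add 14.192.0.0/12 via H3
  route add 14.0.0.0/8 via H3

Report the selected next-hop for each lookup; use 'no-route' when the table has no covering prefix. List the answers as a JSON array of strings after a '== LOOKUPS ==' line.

Apply in order:
  + 96.83.184.0/23 (H4) depth=23
  - 96.83.184.0/23 clear@23
  + 223.121.57.130/32 (H2) depth=32
  lookup 223.121.57.130: bits 11011111011110010011100110000010 walk d0:-→d1:-→d2:-→d3:-→d4:-→d5:-→d6:-→d7:-→d8:-→d9:-→d10:-→d11:-→d12:-→d13:-→d14:-→d15:-→d16:-→d17:-→d18:-→d19:-→d20:-→d21:-→d22:-→d23:-→d24:-→d25:-→d26:-→d27:-→d28:-→d29:-→d30:-→d31:-→d32:H2 -> H2
  + 0.0.0.0/0 (H5) depth=0
  lookup 223.121.57.130: bits 11011111011110010011100110000010 walk d0:H5→d1:-→d2:-→d3:-→d4:-→d5:-→d6:-→d7:-→d8:-→d9:-→d10:-→d11:-→d12:-→d13:-→d14:-→d15:-→d16:-→d17:-→d18:-→d19:-→d20:-→d21:-→d22:-→d23:-→d24:-→d25:-→d26:-→d27:-→d28:-→d29:-→d30:-→d31:-→d32:H2 -> H2
  lookup 223.121.41.130: bits 1101111101111001001 walk d0:H5→d1:-→d2:-→d3:-→d4:-→d5:-→d6:-→d7:-→d8:-→d9:-→d10:-→d11:-→d12:-→d13:-→d14:-→d15:-→d16:-→d17:-→d18:-→d19:- -> H5
  lookup 223.121.57.130: bits 11011111011110010011100110000010 walk d0:H5→d1:-→d2:-→d3:-→d4:-→d5:-→d6:-→d7:-→d8:-→d9:-→d10:-→d11:-→d12:-→d13:-→d14:-→d15:-→d16:-→d17:-→d18:-→d19:-→d20:-→d21:-→d22:-→d23:-→d24:-→d25:-→d26:-→d27:-→d28:-→d29:-→d30:-→d31:-→d32:H2 -> H2
  + 14.198.65.0/24 (H0) depth=24
  lookup 172.90.187.13: bits 1 walk d0:H5→d1:- -> H5
  + 96.83.176.0/20 (H4) depth=20
  + 14.198.64.0/22 (H5) depth=22
  + 14.198.0.0/16 (H2) depth=16
  + 96.83.0.0/16 (H1) depth=16
  lookup 14.198.0.122: bits 00001110110001100 walk d0:H5→d1:-→d2:-→d3:-→d4:-→d5:-→d6:-→d7:-→d8:-→d9:-→d10:-→d11:-→d12:-→d13:-→d14:-→d15:-→d16:H2→d17:- -> H2
  - 0.0.0.0/0 clear@0
  + 96.83.184.0/24 (H5) depth=24
  + 14.198.65.198/32 (H3) depth=32
  + 14.198.64.0/20 (H4) depth=20
  + 14.198.65.198/32 (H2) depth=32
  + 92.0.0.0/8 (H1) depth=8
  + 223.121.0.0/18 (H1) depth=18
  + 92.9.26.112/28 (H2) depth=28
  + 14.192.0.0/12 (H4) depth=12
  lookup 14.198.64.0: bits 00001110110001100100000 walk d0:-→d1:-→d2:-→d3:-→d4:-→d5:-→d6:-→d7:-→d8:-→d9:-→d10:-→d11:-→d12:H4→d13:-→d14:-→d15:-→d16:H2→d17:-→d18:-→d19:-→d20:H4→d21:-→d22:H5→d23:- -> H5
  + 92.9.26.0/24 (H6) depth=24
  - 14.198.65.198/32 clear@32
  + 0.0.0.0/0 (H6) depth=0
  + 14.198.0.0/16 (H6) depth=16
  + 14.192.0.0/12 (H2) depth=12
  lookup 14.198.65.207: bits 0000111011000110010000011100 walk d0:H6→d1:-→d2:-→d3:-→d4:-→d5:-→d6:-→d7:-→d8:-→d9:-→d10:-→d11:-→d12:H2→d13:-→d14:-→d15:-→d16:H6→d17:-→d18:-→d19:-→d20:H4→d21:-→d22:H5→d23:-→d24:H0→d25:-→d26:-→d27:-→d28:- -> H0
  lookup 14.198.4.50: bits 00001110110001100 walk d0:H6→d1:-→d2:-→d3:-→d4:-→d5:-→d6:-→d7:-→d8:-→d9:-→d10:-→d11:-→d12:H2→d13:-→d14:-→d15:-→d16:H6→d17:- -> H6
  + 14.192.0.0/12 (H3) depth=12
  + 14.0.0.0/8 (H3) depth=8

== LOOKUPS ==
["H2","H2","H5","H2","H5","H2","H5","H0","H6"]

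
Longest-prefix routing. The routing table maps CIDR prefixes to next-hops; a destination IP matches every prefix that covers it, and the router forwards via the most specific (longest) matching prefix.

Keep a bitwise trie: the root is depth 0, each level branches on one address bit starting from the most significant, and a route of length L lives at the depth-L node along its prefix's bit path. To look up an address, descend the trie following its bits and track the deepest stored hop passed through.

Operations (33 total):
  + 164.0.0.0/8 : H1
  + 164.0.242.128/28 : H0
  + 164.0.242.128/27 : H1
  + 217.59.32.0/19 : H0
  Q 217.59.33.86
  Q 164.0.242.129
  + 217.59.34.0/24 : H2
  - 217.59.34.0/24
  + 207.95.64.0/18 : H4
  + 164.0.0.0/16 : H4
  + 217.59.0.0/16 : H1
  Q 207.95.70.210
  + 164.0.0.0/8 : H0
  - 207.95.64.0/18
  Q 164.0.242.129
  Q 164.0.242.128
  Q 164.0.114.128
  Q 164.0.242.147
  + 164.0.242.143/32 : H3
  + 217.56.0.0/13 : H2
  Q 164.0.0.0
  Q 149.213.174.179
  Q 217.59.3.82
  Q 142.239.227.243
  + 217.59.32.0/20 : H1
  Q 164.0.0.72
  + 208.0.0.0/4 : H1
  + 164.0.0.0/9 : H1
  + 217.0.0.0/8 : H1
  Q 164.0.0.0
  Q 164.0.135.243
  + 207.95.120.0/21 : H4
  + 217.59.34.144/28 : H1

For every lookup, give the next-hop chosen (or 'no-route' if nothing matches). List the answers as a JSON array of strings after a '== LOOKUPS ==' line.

Process each operation:
  + 164.0.0.0/8 (H1) depth=8
  + 164.0.242.128/28 (H0) depth=28
  + 164.0.242.128/27 (H1) depth=27
  + 217.59.32.0/19 (H0) depth=19
  ? 217.59.33.86  path d0:-→d1:-→d2:-→d3:-→d4:-→d5:-→d6:-→d7:-→d8:-→d9:-→d10:-→d11:-→d12:-→d13:-→d14:-→d15:-→d16:-→d17:-→d18:-→d19:H0  best=H0
  ? 164.0.242.129  path d0:-→d1:-→d2:-→d3:-→d4:-→d5:-→d6:-→d7:-→d8:H1→d9:-→d10:-→d11:-→d12:-→d13:-→d14:-→d15:-→d16:-→d17:-→d18:-→d19:-→d20:-→d21:-→d22:-→d23:-→d24:-→d25:-→d26:-→d27:H1→d28:H0  best=H0
  + 217.59.34.0/24 (H2) depth=24
  del 217.59.34.0/24 (clear depth 24)
  + 207.95.64.0/18 (H4) depth=18
  + 164.0.0.0/16 (H4) depth=16
  + 217.59.0.0/16 (H1) depth=16
  ? 207.95.70.210  path d0:-→d1:-→d2:-→d3:-→d4:-→d5:-→d6:-→d7:-→d8:-→d9:-→d10:-→d11:-→d12:-→d13:-→d14:-→d15:-→d16:-→d17:-→d18:H4  best=H4
  + 164.0.0.0/8 (H0) depth=8
  del 207.95.64.0/18 (clear depth 18)
  ? 164.0.242.129  path d0:-→d1:-→d2:-→d3:-→d4:-→d5:-→d6:-→d7:-→d8:H0→d9:-→d10:-→d11:-→d12:-→d13:-→d14:-→d15:-→d16:H4→d17:-→d18:-→d19:-→d20:-→d21:-→d22:-→d23:-→d24:-→d25:-→d26:-→d27:H1→d28:H0  best=H0
  ? 164.0.242.128  path d0:-→d1:-→d2:-→d3:-→d4:-→d5:-→d6:-→d7:-→d8:H0→d9:-→d10:-→d11:-→d12:-→d13:-→d14:-→d15:-→d16:H4→d17:-→d18:-→d19:-→d20:-→d21:-→d22:-→d23:-→d24:-→d25:-→d26:-→d27:H1→d28:H0  best=H0
  ? 164.0.114.128  path d0:-→d1:-→d2:-→d3:-→d4:-→d5:-→d6:-→d7:-→d8:H0→d9:-→d10:-→d11:-→d12:-→d13:-→d14:-→d15:-→d16:H4  best=H4
  ? 164.0.242.147  path d0:-→d1:-→d2:-→d3:-→d4:-→d5:-→d6:-→d7:-→d8:H0→d9:-→d10:-→d11:-→d12:-→d13:-→d14:-→d15:-→d16:H4→d17:-→d18:-→d19:-→d20:-→d21:-→d22:-→d23:-→d24:-→d25:-→d26:-→d27:H1  best=H1
  + 164.0.242.143/32 (H3) depth=32
  + 217.56.0.0/13 (H2) depth=13
  ? 164.0.0.0  path d0:-→d1:-→d2:-→d3:-→d4:-→d5:-→d6:-→d7:-→d8:H0→d9:-→d10:-→d11:-→d12:-→d13:-→d14:-→d15:-→d16:H4  best=H4
  ? 149.213.174.179  path d0:-→d1:-→d2:-  best=no-route
  ? 217.59.3.82  path d0:-→d1:-→d2:-→d3:-→d4:-→d5:-→d6:-→d7:-→d8:-→d9:-→d10:-→d11:-→d12:-→d13:H2→d14:-→d15:-→d16:H1→d17:-→d18:-  best=H1
  ? 142.239.227.243  path d0:-→d1:-→d2:-  best=no-route
  + 217.59.32.0/20 (H1) depth=20
  ? 164.0.0.72  path d0:-→d1:-→d2:-→d3:-→d4:-→d5:-→d6:-→d7:-→d8:H0→d9:-→d10:-→d11:-→d12:-→d13:-→d14:-→d15:-→d16:H4  best=H4
  + 208.0.0.0/4 (H1) depth=4
  + 164.0.0.0/9 (H1) depth=9
  + 217.0.0.0/8 (H1) depth=8
  ? 164.0.0.0  path d0:-→d1:-→d2:-→d3:-→d4:-→d5:-→d6:-→d7:-→d8:H0→d9:H1→d10:-→d11:-→d12:-→d13:-→d14:-→d15:-→d16:H4  best=H4
  ? 164.0.135.243  path d0:-→d1:-→d2:-→d3:-→d4:-→d5:-→d6:-→d7:-→d8:H0→d9:H1→d10:-→d11:-→d12:-→d13:-→d14:-→d15:-→d16:H4→d17:-  best=H4
  + 207.95.120.0/21 (H4) depth=21
  + 217.59.34.144/28 (H1) depth=28

== LOOKUPS ==
["H0","H0","H4","H0","H0","H4","H1","H4","no-route","H1","no-route","H4","H4","H4"]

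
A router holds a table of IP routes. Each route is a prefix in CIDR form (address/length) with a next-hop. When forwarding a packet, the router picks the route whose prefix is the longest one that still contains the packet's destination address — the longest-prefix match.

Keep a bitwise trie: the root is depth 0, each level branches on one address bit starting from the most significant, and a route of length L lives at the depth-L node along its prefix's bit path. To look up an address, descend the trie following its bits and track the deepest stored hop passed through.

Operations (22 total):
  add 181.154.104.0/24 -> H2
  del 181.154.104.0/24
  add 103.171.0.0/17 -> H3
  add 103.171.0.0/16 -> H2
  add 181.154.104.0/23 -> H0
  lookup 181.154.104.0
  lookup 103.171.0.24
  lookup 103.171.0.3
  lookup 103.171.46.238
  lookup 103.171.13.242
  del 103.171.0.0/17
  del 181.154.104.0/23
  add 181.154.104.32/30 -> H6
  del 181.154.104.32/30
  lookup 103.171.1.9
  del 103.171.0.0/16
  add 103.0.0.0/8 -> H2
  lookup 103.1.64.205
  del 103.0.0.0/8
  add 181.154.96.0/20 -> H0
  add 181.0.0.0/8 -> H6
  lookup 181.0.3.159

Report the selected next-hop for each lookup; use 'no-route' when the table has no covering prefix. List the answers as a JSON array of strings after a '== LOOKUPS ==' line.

Process each operation:
  add 181.154.104.0/24 -> H2 at depth 24
  - 181.154.104.0/24 clear@24
  add 103.171.0.0/17 -> H3 at depth 17
  add 103.171.0.0/16 -> H2 at depth 16
  add 181.154.104.0/23 -> H0 at depth 23
  ? 181.154.104.0  path d0:-→d1:-→d2:-→d3:-→d4:-→d5:-→d6:-→d7:-→d8:-→d9:-→d10:-→d11:-→d12:-→d13:-→d14:-→d15:-→d16:-→d17:-→d18:-→d19:-→d20:-→d21:-→d22:-→d23:H0→d24:-  best=H0
  ? 103.171.0.24  path d0:-→d1:-→d2:-→d3:-→d4:-→d5:-→d6:-→d7:-→d8:-→d9:-→d10:-→d11:-→d12:-→d13:-→d14:-→d15:-→d16:H2→d17:H3  best=H3
  ? 103.171.0.3  path d0:-→d1:-→d2:-→d3:-→d4:-→d5:-→d6:-→d7:-→d8:-→d9:-→d10:-→d11:-→d12:-→d13:-→d14:-→d15:-→d16:H2→d17:H3  best=H3
  ? 103.171.46.238  path d0:-→d1:-→d2:-→d3:-→d4:-→d5:-→d6:-→d7:-→d8:-→d9:-→d10:-→d11:-→d12:-→d13:-→d14:-→d15:-→d16:H2→d17:H3  best=H3
  ? 103.171.13.242  path d0:-→d1:-→d2:-→d3:-→d4:-→d5:-→d6:-→d7:-→d8:-→d9:-→d10:-→d11:-→d12:-→d13:-→d14:-→d15:-→d16:H2→d17:H3  best=H3
  - 103.171.0.0/17 clear@17
  - 181.154.104.0/23 clear@23
  add 181.154.104.32/30 -> H6 at depth 30
  - 181.154.104.32/30 clear@30
  ? 103.171.1.9  path d0:-→d1:-→d2:-→d3:-→d4:-→d5:-→d6:-→d7:-→d8:-→d9:-→d10:-→d11:-→d12:-→d13:-→d14:-→d15:-→d16:H2→d17:-  best=H2
  - 103.171.0.0/16 clear@16
  add 103.0.0.0/8 -> H2 at depth 8
  ? 103.1.64.205  path d0:-→d1:-→d2:-→d3:-→d4:-→d5:-→d6:-→d7:-→d8:H2  best=H2
  - 103.0.0.0/8 clear@8
  add 181.154.96.0/20 -> H0 at depth 20
  add 181.0.0.0/8 -> H6 at depth 8
  ? 181.0.3.159  path d0:-→d1:-→d2:-→d3:-→d4:-→d5:-→d6:-→d7:-→d8:H6  best=H6

== LOOKUPS ==
["H0","H3","H3","H3","H3","H2","H2","H6"]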